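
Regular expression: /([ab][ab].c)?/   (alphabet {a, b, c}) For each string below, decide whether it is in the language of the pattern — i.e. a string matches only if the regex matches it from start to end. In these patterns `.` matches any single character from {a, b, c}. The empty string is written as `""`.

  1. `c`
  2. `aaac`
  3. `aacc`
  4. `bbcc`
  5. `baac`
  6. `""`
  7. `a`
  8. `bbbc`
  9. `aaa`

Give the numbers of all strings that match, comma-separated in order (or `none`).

2, 3, 4, 5, 6, 8

1 → no match
2 → match
3 → match
4 → match
5 → match
6 → match
7 → no match
8 → match
9 → no match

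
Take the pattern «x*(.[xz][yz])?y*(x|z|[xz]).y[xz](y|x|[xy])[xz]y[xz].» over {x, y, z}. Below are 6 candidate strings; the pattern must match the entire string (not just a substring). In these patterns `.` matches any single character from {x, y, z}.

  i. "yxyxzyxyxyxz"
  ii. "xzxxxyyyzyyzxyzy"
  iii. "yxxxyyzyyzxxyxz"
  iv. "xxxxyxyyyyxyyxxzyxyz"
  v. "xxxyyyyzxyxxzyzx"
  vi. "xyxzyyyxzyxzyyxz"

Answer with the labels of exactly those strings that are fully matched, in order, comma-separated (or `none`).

i, v

i. "yxyxzyxyxyxz" → match
ii → no match
iii → no match
iv → no match
v → match
vi → no match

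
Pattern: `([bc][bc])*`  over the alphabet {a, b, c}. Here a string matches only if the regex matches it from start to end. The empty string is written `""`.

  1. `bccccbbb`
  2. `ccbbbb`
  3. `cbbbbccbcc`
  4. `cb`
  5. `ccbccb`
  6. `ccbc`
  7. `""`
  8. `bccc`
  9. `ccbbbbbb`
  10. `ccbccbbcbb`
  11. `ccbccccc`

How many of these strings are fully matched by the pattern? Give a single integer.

1 → match
2 → match
3 → match
4 → match
5 → match
6 → match
7 → match
8 → match
9 → match
10 → match
11 → match
Total matched: 11

11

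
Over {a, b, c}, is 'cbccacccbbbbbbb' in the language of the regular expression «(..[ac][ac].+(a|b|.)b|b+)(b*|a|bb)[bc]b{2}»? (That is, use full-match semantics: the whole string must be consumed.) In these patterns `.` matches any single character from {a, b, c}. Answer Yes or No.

Yes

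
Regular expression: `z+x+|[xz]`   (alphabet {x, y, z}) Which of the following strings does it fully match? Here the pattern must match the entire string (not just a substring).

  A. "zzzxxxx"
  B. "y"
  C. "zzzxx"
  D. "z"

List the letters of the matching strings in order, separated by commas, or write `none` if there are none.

A → match
B → no match
C → match
D → match

A, C, D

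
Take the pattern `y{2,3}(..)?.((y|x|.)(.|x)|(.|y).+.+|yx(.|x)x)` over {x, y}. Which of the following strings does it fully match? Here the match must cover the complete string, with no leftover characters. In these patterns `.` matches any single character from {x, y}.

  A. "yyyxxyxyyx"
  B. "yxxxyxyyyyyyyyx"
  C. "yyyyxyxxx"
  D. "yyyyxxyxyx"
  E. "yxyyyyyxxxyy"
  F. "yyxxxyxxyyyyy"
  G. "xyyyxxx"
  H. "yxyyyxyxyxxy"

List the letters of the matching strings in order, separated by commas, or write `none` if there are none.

A, C, D, F

A. "yyyxxyxyyx" → match
B → no match
C. "yyyyxyxxx" → match
D. "yyyyxxyxyx" → match
E. "yxyyyyyxxxyy" → no match
F → match
G. "xyyyxxx" → no match — must start with "y"
H. "yxyyyxyxyxxy" → no match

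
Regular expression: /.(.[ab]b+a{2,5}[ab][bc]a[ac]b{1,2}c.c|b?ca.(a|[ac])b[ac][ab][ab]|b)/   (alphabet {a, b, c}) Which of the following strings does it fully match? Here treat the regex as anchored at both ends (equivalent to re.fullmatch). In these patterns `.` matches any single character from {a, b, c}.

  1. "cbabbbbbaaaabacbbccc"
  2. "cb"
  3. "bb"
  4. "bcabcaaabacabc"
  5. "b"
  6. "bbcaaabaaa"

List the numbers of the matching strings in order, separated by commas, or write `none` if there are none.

1, 2, 3, 6

1 → match
2 → match
3 → match
4 → no match
5 → no match
6 → match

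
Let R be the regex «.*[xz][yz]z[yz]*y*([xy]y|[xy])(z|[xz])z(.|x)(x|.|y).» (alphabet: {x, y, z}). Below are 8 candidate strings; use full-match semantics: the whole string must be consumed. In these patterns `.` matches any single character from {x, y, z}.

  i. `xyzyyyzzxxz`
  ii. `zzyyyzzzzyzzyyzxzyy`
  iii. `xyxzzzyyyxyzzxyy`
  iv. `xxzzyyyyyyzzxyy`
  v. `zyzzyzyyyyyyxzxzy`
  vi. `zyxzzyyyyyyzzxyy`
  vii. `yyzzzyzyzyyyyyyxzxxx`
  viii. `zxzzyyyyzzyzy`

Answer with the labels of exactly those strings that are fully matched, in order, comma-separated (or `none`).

i → match
ii → no match
iii → match
iv → match
v → match
vi → match
vii → match
viii → match

i, iii, iv, v, vi, vii, viii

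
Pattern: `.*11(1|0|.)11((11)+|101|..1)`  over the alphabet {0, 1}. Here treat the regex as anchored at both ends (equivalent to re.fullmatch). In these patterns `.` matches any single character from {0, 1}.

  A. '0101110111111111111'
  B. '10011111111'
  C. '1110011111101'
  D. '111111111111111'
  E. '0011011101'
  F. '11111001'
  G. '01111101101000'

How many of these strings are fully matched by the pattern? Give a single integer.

A → match
B → match
C → match
D → match
E → match
F → match
G → no match
Total matched: 6

6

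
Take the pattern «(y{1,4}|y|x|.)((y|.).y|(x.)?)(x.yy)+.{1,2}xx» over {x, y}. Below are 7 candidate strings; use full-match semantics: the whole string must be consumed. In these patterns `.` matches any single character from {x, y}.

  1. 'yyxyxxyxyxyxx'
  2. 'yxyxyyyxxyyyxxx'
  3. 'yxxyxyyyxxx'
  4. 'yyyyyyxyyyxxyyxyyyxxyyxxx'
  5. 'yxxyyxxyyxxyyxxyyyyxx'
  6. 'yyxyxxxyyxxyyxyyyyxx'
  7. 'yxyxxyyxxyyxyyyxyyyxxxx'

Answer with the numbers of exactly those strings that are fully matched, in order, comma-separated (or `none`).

2, 3, 4, 5, 7

1 → no match
2 → match
3 → match
4 → match
5 → match
6 → no match
7 → match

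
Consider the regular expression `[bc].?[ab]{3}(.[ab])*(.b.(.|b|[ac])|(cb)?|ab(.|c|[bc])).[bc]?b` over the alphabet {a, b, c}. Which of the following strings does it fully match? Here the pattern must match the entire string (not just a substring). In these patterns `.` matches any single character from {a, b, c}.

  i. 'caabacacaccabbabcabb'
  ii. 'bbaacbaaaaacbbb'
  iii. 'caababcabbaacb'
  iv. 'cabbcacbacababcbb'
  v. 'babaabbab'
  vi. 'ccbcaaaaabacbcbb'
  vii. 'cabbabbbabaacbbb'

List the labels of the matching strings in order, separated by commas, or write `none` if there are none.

i → no match
ii → no match
iii → match
iv → no match
v → match
vi → no match
vii → match

iii, v, vii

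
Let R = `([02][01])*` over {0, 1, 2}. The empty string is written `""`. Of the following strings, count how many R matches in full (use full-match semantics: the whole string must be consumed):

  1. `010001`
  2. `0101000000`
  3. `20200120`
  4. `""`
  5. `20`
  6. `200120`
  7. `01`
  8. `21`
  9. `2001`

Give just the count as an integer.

1 → match
2 → match
3 → match
4 → match
5 → match
6 → match
7 → match
8 → match
9 → match
Total matched: 9

9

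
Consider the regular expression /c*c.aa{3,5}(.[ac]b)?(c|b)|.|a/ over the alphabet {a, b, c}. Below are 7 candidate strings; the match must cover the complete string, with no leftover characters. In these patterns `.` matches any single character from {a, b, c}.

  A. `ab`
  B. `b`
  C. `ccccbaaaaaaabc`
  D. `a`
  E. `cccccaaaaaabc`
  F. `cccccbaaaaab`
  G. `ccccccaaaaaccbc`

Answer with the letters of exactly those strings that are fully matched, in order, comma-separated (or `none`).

B, C, D, E, F, G

A → no match
B → match
C → match
D → match
E → match
F → match
G → match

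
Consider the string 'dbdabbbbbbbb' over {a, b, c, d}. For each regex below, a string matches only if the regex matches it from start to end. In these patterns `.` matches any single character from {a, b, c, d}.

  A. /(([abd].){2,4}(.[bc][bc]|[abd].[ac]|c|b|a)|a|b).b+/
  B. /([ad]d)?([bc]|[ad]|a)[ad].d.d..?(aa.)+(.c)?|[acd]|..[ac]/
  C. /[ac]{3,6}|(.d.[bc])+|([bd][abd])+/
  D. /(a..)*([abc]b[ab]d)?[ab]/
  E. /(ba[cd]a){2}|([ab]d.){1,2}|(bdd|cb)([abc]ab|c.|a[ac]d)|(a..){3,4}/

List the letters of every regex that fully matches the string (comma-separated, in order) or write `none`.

A → match
B → no match
C → match
D → no match
E → no match

A, C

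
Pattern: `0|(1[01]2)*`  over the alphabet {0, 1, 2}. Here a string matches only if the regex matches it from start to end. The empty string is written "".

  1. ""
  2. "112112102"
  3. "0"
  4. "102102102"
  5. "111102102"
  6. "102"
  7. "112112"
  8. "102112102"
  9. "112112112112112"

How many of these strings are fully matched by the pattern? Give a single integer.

8

1 → match
2 → match
3 → match
4 → match
5 → no match
6 → match
7 → match
8 → match
9 → match
Total matched: 8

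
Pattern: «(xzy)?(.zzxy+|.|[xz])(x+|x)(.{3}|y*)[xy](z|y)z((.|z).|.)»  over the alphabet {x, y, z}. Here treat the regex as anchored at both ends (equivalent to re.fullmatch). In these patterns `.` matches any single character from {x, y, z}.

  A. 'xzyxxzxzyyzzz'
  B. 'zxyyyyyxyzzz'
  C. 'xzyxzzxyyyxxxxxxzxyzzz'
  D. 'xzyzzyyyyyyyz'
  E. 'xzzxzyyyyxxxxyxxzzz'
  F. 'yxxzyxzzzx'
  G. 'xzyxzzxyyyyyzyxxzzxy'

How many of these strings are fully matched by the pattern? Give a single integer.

A → match
B → match
C → match
D → no match
E → no match
F → match
G → no match
Total matched: 4

4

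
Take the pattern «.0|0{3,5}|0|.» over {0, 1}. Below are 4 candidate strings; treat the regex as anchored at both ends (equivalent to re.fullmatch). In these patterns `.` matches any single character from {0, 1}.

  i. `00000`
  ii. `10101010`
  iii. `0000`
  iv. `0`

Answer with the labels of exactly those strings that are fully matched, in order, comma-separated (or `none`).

i, iii, iv

i → match
ii → no match
iii → match
iv → match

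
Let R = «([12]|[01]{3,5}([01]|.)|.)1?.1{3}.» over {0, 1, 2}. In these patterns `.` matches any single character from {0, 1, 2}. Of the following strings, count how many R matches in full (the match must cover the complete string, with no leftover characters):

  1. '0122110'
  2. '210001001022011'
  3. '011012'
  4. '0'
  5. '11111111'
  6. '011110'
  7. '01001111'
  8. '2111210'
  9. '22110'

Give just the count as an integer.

1

1 → no match
2 → no match
3 → no match
4 → no match
5 → no match
6 → match
7 → no match
8 → no match
9 → no match
Total matched: 1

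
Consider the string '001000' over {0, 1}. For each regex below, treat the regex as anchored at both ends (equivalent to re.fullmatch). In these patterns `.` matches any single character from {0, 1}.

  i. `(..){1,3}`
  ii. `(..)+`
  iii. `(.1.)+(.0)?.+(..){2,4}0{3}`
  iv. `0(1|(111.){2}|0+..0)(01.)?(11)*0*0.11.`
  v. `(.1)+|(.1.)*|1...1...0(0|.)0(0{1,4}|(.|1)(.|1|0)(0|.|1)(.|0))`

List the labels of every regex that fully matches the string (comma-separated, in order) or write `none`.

i → match
ii → match
iii → no match
iv → no match
v → no match

i, ii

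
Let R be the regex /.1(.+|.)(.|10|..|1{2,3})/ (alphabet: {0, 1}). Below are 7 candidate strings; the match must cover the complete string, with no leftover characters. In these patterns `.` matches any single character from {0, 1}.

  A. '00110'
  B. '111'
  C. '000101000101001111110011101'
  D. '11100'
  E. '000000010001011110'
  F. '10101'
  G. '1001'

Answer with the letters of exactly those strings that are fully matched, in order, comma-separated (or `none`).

D

A → no match
B → no match
C → no match
D → match
E → no match
F → no match
G → no match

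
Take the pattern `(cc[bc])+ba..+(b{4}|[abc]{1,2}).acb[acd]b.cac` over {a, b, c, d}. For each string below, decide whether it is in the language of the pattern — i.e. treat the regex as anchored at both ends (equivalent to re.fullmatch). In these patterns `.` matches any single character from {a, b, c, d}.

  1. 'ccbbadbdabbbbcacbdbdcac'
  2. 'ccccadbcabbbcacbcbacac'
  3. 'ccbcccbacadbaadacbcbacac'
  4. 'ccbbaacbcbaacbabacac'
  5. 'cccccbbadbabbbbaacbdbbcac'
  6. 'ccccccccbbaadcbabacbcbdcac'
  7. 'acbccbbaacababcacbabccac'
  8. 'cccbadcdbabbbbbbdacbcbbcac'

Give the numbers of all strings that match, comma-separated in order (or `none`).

1, 3, 4, 5, 6, 8

1 → match
2 → no match
3 → match
4 → match
5 → match
6 → match
7 → no match — must start with 'cc'
8 → match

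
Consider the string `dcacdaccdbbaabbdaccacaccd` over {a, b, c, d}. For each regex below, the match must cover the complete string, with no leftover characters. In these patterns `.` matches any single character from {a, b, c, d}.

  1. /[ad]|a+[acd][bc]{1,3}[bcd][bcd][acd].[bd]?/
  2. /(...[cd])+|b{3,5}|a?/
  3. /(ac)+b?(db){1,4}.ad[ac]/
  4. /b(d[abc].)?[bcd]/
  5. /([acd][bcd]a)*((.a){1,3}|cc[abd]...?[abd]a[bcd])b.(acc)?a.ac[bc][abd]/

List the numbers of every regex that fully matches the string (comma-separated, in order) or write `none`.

1 → no match
2 → no match
3 → no match — must start with `ac`
4 → no match — must start with `b`
5 → match

5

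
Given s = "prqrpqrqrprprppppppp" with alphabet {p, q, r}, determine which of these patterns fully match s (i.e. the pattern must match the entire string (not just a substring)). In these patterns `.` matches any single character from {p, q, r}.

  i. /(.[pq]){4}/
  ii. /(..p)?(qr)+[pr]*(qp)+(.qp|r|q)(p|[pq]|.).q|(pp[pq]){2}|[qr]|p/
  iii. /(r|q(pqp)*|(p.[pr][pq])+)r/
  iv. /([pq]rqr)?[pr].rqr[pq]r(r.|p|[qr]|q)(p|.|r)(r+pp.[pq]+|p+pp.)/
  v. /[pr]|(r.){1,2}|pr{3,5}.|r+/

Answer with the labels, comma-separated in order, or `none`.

iv

i → no match
ii → no match
iii → no match — must end with "r"
iv → match
v → no match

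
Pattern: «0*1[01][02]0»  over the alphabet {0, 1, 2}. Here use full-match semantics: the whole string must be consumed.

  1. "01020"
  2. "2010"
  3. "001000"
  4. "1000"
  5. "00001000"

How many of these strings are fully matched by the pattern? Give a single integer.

4

1. "01020" → match
2. "2010" → no match
3. "001000" → match
4. "1000" → match
5. "00001000" → match
Total matched: 4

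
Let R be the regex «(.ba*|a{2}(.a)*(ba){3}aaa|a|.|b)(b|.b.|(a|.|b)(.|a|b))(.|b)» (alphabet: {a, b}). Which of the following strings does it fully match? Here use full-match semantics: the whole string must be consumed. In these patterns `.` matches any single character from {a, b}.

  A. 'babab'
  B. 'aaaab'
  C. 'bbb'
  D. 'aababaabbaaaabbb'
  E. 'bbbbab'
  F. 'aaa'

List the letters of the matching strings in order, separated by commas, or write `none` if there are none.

A. 'babab' → match
B. 'aaaab' → no match
C. 'bbb' → match
D → no match
E. 'bbbbab' → match
F. 'aaa' → no match

A, C, E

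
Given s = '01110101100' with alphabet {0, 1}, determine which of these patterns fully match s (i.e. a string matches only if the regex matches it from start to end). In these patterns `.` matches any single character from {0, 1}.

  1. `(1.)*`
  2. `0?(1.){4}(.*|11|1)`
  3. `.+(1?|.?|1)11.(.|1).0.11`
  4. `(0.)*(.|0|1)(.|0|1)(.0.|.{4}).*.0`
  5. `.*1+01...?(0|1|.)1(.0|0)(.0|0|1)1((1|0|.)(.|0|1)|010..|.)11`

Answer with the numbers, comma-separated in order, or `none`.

2, 4

1 → no match
2 → match
3 → no match — must end with '11'
4 → match
5 → no match — must end with '11'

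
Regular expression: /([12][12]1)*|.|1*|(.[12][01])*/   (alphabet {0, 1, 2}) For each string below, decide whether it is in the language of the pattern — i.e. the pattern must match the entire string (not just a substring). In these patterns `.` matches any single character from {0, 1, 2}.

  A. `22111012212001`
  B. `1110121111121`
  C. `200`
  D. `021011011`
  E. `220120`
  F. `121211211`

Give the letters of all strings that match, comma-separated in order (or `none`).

D, E, F

A → no match
B → no match
C. `200` → no match
D. `021011011` → match
E. `220120` → match
F. `121211211` → match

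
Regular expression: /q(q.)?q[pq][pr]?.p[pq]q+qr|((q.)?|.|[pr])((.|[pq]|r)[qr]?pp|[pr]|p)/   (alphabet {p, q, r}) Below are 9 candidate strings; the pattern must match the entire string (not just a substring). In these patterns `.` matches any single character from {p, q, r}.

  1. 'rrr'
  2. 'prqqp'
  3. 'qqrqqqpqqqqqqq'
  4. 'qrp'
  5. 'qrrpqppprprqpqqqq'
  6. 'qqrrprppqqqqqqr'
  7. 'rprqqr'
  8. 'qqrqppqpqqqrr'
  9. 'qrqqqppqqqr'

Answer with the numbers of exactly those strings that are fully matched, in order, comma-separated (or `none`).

4

1 → no match
2 → no match
3 → no match
4 → match
5 → no match
6 → no match
7 → no match
8 → no match
9 → no match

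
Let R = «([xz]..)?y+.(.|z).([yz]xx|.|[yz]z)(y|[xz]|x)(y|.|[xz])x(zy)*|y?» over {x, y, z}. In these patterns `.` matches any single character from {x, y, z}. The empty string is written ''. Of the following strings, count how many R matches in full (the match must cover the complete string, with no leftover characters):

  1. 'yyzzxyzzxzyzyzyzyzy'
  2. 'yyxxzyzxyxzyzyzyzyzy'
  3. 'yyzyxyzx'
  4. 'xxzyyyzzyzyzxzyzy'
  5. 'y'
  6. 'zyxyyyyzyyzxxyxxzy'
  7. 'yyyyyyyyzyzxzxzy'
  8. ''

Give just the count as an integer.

8

1 → match
2 → match
3 → match
4 → match
5 → match
6 → match
7 → match
8 → match
Total matched: 8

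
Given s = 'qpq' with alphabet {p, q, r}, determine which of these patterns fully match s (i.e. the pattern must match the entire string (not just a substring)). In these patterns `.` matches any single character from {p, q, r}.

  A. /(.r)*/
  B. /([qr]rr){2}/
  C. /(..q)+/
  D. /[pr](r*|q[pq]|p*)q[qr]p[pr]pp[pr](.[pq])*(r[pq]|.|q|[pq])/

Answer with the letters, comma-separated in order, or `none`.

A → no match
B → no match — must end with 'rr'
C → match
D → no match

C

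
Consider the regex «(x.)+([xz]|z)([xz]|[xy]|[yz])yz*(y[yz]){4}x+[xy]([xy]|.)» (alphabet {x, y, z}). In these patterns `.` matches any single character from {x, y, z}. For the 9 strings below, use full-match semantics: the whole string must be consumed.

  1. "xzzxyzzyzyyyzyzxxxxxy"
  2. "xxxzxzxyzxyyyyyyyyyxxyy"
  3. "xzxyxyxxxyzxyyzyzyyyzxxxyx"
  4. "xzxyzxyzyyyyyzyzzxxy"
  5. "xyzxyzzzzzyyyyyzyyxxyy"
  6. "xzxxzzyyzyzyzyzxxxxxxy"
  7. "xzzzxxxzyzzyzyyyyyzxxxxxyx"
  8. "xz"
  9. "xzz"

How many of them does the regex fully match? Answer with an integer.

1 → match
2 → match
3 → match
4 → no match
5 → match
6 → match
7 → no match
8 → no match
9 → no match
Total matched: 5

5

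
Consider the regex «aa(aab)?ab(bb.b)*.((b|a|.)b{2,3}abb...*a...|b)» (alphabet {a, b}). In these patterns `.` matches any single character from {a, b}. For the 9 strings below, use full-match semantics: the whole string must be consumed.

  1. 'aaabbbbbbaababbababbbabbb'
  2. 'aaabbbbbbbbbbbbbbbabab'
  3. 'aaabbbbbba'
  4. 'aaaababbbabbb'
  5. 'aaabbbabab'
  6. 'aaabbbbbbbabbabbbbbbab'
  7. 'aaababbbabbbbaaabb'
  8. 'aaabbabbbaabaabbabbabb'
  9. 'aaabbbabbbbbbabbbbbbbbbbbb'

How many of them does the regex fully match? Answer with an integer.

1 → no match
2 → match
3 → no match
4 → match
5 → match
6 → no match
7 → match
8 → no match
9 → no match
Total matched: 4

4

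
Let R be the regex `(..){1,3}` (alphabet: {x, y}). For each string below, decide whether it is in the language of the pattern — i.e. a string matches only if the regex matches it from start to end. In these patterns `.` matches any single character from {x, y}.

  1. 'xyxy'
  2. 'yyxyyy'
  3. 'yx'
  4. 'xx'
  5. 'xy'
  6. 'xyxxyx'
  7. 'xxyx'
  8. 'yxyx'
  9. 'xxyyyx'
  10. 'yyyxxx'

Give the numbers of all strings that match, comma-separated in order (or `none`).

1, 2, 3, 4, 5, 6, 7, 8, 9, 10

1 → match
2 → match
3 → match
4 → match
5 → match
6 → match
7 → match
8 → match
9 → match
10 → match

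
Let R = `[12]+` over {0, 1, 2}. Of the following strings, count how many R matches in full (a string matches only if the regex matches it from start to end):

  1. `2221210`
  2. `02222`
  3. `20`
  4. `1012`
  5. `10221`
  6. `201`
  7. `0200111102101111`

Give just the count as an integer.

1 → no match
2 → no match
3 → no match
4 → no match
5 → no match
6 → no match
7 → no match
Total matched: 0

0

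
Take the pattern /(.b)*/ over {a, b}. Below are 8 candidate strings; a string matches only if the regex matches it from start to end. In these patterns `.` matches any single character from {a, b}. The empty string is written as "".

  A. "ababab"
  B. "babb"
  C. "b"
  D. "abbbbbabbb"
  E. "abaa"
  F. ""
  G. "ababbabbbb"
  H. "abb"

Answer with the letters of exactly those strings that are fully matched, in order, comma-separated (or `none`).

A, D, F

A. "ababab" → match
B. "babb" → no match
C. "b" → no match
D. "abbbbbabbb" → match
E. "abaa" → no match
F. "" → match
G. "ababbabbbb" → no match
H. "abb" → no match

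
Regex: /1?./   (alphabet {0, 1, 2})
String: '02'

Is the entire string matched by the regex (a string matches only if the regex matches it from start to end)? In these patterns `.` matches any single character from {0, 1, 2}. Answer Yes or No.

No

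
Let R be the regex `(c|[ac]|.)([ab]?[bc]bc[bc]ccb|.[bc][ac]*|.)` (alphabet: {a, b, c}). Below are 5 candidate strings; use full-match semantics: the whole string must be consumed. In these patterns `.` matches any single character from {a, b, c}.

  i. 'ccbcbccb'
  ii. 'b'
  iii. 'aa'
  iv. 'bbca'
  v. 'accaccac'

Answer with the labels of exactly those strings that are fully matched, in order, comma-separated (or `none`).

i, iii, iv, v

i → match
ii → no match
iii → match
iv → match
v → match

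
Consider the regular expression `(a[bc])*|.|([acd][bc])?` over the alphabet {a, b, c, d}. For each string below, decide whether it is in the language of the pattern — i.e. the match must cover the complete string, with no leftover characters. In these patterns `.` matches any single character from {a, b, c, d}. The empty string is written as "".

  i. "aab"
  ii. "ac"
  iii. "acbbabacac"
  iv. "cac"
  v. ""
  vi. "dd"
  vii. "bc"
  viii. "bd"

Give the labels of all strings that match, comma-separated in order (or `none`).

ii, v

i. "aab" → no match
ii. "ac" → match
iii. "acbbabacac" → no match
iv. "cac" → no match
v. "" → match
vi. "dd" → no match
vii. "bc" → no match
viii. "bd" → no match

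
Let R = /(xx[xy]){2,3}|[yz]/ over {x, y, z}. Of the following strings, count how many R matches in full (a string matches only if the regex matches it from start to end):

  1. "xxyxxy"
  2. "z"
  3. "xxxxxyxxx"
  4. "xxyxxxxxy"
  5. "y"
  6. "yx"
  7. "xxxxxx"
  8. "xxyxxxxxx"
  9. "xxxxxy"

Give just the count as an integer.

8

1 → match
2 → match
3 → match
4 → match
5 → match
6 → no match
7 → match
8 → match
9 → match
Total matched: 8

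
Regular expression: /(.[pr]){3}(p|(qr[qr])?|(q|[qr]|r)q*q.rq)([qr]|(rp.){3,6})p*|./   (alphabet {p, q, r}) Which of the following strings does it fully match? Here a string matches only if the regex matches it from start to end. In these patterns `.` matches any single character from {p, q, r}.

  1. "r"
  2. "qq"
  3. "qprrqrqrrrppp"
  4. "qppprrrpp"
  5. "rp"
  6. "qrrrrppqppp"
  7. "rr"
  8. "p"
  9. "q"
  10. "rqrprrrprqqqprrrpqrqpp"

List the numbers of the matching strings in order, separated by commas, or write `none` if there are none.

1 → match
2 → no match
3 → match
4 → match
5 → no match
6 → match
7 → no match
8 → match
9 → match
10 → no match

1, 3, 4, 6, 8, 9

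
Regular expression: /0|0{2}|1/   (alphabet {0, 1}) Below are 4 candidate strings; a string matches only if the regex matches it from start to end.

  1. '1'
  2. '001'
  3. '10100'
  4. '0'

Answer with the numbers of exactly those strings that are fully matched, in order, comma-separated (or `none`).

1 → match
2 → no match
3 → no match
4 → match

1, 4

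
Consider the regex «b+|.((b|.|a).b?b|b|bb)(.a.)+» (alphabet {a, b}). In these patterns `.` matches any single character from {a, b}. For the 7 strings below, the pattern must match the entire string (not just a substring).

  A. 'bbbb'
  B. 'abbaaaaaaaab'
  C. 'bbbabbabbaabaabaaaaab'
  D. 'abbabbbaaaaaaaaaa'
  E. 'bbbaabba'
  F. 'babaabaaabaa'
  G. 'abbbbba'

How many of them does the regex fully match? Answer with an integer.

A → match
B → match
C → no match
D → no match
E → no match
F → no match
G → no match
Total matched: 2

2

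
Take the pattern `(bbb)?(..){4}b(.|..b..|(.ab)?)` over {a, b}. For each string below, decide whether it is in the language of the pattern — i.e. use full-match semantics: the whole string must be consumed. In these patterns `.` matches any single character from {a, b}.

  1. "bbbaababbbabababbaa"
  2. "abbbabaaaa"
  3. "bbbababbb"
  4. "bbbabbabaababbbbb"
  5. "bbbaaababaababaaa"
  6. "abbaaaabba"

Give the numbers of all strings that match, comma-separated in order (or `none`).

1 → no match
2. "abbbabaaaa" → no match
3. "bbbababbb" → match
4 → no match
5 → no match
6. "abbaaaabba" → match

3, 6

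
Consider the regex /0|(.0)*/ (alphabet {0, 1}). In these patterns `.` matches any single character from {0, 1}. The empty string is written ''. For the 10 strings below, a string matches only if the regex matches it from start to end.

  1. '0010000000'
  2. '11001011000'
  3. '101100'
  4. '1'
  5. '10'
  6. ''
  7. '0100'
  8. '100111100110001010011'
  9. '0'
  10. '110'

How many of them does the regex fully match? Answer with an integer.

1. '0010000000' → match
2. '11001011000' → no match
3. '101100' → no match
4. '1' → no match
5. '10' → match
6. '' → match
7. '0100' → no match
8 → no match
9. '0' → match
10. '110' → no match
Total matched: 4

4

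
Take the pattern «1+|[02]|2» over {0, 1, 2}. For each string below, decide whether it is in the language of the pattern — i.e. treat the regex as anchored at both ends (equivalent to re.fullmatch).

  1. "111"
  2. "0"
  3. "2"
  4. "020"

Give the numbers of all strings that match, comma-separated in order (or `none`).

1, 2, 3

1 → match
2 → match
3 → match
4 → no match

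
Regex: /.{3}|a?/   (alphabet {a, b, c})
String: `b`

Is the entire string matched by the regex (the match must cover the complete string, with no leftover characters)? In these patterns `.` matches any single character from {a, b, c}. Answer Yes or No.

No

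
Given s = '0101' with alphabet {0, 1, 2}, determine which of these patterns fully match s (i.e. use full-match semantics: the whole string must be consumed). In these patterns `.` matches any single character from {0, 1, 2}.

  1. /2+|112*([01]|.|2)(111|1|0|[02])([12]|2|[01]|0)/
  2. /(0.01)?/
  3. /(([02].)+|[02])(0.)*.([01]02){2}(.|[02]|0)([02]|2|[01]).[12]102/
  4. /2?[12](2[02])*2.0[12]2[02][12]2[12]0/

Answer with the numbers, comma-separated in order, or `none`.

2

1 → no match
2 → match
3 → no match — must end with '102'
4 → no match — must end with '0'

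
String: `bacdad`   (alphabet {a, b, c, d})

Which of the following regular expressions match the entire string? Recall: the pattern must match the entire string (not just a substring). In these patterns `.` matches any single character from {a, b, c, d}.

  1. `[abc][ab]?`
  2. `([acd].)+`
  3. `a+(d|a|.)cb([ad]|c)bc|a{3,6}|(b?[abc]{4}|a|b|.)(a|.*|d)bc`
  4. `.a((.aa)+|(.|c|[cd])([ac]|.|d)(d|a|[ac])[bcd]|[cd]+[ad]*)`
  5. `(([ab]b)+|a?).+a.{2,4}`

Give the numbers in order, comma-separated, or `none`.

1 → no match
2 → no match
3 → no match
4 → match
5 → match

4, 5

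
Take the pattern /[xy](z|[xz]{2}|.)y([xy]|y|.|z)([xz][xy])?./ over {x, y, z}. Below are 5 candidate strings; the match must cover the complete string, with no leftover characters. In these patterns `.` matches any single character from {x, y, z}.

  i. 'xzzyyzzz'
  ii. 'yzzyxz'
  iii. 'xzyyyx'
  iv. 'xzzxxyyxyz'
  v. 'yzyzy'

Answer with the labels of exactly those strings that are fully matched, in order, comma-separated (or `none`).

ii, v

i → no match
ii → match
iii → no match
iv → no match
v → match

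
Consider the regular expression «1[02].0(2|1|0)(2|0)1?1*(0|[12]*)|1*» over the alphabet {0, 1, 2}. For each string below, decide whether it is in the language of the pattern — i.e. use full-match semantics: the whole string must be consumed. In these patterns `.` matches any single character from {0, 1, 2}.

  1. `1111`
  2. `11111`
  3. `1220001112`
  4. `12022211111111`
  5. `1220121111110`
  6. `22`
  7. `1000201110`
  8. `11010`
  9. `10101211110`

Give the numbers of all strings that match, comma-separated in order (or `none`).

1, 2, 3, 5, 7, 9

1. `1111` → match
2. `11111` → match
3. `1220001112` → match
4 → no match
5 → match
6. `22` → no match
7. `1000201110` → match
8. `11010` → no match
9. `10101211110` → match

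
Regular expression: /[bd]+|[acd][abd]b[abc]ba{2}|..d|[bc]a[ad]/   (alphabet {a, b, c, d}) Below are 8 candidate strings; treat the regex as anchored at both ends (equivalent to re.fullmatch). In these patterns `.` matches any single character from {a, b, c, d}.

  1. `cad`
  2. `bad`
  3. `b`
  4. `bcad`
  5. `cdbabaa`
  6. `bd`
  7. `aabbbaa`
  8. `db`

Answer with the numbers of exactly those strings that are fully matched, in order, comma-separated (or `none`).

1, 2, 3, 5, 6, 7, 8

1 → match
2 → match
3 → match
4 → no match
5 → match
6 → match
7 → match
8 → match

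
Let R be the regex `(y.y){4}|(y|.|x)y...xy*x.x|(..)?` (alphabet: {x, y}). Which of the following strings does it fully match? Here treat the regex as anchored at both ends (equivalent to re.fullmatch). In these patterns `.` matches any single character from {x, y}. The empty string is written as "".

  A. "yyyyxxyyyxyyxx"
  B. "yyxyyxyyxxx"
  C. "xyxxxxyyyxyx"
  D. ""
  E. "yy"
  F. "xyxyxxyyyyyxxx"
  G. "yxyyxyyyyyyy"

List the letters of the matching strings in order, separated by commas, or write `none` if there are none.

A → no match
B → match
C → match
D → match
E → match
F → match
G → match

B, C, D, E, F, G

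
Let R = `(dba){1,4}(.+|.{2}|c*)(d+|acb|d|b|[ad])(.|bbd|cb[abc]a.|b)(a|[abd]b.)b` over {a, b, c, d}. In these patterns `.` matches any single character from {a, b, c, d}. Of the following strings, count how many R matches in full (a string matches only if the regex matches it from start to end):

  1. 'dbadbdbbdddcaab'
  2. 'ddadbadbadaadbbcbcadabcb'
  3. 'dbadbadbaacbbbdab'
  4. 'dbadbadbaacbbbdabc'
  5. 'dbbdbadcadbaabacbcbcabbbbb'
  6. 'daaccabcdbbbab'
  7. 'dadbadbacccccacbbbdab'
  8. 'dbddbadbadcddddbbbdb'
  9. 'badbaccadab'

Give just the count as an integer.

1

1 → no match
2 → no match — must start with 'dba'
3 → match
4 → no match — must end with 'b'
5 → no match — must start with 'dba'
6 → no match — must start with 'dba'
7 → no match — must start with 'dba'
8 → no match — must start with 'dba'
9 → no match — must start with 'dba'
Total matched: 1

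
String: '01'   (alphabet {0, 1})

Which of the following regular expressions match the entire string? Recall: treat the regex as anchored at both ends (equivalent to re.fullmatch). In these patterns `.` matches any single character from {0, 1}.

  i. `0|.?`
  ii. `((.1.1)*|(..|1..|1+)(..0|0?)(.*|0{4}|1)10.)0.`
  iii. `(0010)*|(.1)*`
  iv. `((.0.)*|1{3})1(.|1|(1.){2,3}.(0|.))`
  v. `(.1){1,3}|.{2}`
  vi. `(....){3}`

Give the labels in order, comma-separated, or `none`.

ii, iii, v

i → no match
ii → match
iii → match
iv → no match
v → match
vi → no match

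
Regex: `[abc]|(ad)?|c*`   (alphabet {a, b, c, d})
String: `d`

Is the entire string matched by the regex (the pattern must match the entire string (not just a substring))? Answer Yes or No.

No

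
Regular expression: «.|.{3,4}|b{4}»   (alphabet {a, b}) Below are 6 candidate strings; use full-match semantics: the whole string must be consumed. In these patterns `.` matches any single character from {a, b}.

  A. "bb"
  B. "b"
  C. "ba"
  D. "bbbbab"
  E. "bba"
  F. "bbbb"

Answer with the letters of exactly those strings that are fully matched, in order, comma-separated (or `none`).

A. "bb" → no match
B. "b" → match
C. "ba" → no match
D. "bbbbab" → no match
E. "bba" → match
F. "bbbb" → match

B, E, F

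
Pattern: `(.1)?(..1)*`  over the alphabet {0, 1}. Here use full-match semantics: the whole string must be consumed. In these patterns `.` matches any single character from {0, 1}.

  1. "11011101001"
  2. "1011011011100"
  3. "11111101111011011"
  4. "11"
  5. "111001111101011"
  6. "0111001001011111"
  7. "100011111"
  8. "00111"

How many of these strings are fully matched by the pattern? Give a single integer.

1 → match
2 → no match
3 → match
4 → match
5 → match
6 → no match
7 → no match
8 → no match
Total matched: 4

4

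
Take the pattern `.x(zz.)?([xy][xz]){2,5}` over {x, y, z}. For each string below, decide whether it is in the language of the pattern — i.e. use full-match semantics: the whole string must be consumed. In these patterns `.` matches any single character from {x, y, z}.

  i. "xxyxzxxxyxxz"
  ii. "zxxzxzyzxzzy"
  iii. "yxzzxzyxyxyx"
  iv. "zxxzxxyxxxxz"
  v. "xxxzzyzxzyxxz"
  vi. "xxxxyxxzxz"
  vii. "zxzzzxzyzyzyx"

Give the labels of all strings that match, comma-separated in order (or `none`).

iv, vi, vii

i. "xxyxzxxxyxxz" → no match
ii. "zxxzxzyzxzzy" → no match
iii. "yxzzxzyxyxyx" → no match
iv. "zxxzxxyxxxxz" → match
v → no match
vi. "xxxxyxxzxz" → match
vii → match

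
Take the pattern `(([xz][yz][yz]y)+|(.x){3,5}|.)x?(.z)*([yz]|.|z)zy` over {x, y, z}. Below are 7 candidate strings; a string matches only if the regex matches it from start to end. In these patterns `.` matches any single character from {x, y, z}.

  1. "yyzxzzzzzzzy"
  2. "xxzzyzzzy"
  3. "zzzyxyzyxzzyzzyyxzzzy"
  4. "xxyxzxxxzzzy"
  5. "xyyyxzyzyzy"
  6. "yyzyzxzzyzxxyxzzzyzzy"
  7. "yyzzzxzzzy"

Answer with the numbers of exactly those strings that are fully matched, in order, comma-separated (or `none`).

1, 2, 3, 4, 5, 7

1. "yyzxzzzzzzzy" → match
2. "xxzzyzzzy" → match
3 → match
4. "xxyxzxxxzzzy" → match
5. "xyyyxzyzyzy" → match
6 → no match
7. "yyzzzxzzzy" → match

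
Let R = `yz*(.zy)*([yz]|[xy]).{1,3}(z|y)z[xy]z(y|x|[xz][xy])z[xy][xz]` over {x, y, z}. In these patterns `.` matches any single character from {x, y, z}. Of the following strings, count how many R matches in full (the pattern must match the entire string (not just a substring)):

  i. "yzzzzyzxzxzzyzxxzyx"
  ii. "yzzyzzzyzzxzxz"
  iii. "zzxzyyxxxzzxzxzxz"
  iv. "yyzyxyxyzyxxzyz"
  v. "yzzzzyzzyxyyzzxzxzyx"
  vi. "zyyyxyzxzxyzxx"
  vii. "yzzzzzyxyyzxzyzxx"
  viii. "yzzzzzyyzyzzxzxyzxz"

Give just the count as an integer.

5

i → match
ii → match
iii → no match — must start with "y"
iv → no match
v → match
vi → no match — must start with "y"
vii → match
viii → match
Total matched: 5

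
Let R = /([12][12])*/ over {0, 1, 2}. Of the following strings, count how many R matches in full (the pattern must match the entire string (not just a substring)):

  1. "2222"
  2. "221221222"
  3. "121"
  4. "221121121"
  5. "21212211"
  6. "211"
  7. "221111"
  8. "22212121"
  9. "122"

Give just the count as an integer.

4

1 → match
2 → no match
3 → no match
4 → no match
5 → match
6 → no match
7 → match
8 → match
9 → no match
Total matched: 4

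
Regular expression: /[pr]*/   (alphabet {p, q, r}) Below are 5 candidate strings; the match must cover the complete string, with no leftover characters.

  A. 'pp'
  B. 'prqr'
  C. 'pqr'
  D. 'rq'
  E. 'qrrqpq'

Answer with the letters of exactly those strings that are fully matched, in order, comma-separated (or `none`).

A. 'pp' → match
B. 'prqr' → no match
C. 'pqr' → no match
D. 'rq' → no match
E. 'qrrqpq' → no match

A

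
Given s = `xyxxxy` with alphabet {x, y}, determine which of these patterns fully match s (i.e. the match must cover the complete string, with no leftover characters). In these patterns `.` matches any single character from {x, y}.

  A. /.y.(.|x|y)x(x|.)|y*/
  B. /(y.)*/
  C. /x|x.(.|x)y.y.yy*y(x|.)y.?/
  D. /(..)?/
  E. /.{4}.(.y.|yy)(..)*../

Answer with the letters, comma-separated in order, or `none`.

A → match
B → no match
C → no match
D → no match
E → no match

A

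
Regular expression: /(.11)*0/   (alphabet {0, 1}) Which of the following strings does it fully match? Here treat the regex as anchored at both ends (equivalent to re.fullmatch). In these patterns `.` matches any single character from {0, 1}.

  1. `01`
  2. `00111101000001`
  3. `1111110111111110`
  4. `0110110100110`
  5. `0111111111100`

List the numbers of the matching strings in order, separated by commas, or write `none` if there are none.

1. `01` → no match — must end with `0`
2 → no match — must end with `0`
3 → match
4 → no match
5 → no match

3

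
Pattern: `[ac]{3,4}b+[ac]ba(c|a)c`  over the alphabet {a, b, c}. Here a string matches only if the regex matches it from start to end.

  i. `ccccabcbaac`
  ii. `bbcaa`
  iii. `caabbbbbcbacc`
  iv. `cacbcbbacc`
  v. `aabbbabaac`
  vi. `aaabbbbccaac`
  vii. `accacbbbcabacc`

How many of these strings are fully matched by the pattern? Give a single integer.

i → no match
ii → no match — must end with `c`
iii → match
iv → no match
v → no match
vi → no match
vii → no match
Total matched: 1

1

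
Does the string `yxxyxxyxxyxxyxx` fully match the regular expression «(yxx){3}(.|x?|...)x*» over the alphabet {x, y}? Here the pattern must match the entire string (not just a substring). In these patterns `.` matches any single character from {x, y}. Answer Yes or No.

No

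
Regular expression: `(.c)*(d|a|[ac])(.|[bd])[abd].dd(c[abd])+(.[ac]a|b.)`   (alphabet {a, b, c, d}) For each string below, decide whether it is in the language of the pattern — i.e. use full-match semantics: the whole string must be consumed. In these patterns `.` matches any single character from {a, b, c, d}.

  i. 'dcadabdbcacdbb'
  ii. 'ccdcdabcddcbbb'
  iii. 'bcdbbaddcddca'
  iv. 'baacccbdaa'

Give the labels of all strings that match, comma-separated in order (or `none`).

i → no match
ii → match
iii → match
iv → no match

ii, iii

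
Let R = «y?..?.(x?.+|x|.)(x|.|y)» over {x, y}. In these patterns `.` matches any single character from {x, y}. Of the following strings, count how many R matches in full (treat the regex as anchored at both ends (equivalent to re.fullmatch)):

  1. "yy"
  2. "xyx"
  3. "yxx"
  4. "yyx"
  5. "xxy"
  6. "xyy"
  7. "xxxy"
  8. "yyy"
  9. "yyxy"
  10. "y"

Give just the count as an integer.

2

1 → no match
2 → no match
3 → no match
4 → no match
5 → no match
6 → no match
7 → match
8 → no match
9 → match
10 → no match
Total matched: 2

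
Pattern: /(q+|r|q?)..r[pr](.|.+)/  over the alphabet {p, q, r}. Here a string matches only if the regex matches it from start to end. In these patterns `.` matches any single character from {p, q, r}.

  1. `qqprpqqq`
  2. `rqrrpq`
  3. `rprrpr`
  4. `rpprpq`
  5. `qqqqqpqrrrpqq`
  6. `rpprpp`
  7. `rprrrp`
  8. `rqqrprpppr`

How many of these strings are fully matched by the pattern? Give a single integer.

8

1 → match
2 → match
3 → match
4 → match
5 → match
6 → match
7 → match
8 → match
Total matched: 8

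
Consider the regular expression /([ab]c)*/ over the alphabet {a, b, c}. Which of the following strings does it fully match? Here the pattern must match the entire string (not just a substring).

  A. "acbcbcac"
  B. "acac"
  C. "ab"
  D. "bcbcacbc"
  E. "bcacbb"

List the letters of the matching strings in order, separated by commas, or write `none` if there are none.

A → match
B → match
C → no match
D → match
E → no match

A, B, D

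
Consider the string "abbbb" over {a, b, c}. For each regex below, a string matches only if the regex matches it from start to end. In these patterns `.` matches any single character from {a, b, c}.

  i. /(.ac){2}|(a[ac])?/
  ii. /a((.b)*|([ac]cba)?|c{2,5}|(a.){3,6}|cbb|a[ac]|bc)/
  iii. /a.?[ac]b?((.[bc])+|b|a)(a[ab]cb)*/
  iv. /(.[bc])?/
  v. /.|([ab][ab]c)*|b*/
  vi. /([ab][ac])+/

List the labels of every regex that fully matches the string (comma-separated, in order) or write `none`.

i → no match
ii → match
iii → no match
iv → no match
v → no match
vi → no match

ii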